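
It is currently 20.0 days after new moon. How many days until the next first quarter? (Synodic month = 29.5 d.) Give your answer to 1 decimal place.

First quarter is 0.25 of the way through the cycle: age 0.25 × 29.5 = 7.375 d.
Already past this cycle's first quarter; the next is at 7.375 + 29.5 = 36.875 d, so 36.875 − 20.0 = 16.875 days.

16.9 days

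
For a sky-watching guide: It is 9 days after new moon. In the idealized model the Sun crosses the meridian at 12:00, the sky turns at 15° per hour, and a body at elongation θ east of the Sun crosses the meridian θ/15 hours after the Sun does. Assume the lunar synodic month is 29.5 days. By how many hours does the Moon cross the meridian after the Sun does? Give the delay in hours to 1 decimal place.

7.3 h

Elongation θ = 360° × 9/29.5 ≈ 109.8°.
The Moon trails the Sun by θ/15 = 109.8/15 ≈ 7.32 hours.
So the Moon crosses the meridian 7.32 h after the Sun.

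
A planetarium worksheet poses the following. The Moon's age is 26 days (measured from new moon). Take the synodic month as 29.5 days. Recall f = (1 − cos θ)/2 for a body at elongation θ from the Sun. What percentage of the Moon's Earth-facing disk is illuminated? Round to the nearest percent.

13%

The Moon has covered 26/29.5 of its cycle, so θ ≈ 360° × 26/29.5 = 317.3°.
With cos θ = 0.735, the lit fraction is (1 − 0.735)/2 ≈ 0.133, so 13%.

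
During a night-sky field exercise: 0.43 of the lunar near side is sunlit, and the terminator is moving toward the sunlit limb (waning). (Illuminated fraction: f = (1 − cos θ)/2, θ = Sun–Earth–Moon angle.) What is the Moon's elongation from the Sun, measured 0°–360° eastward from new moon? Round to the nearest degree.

Invert f = (1 − cos θ)/2 to get cos θ = 1 − 2(0.43) = 0.140, hence θ₀ = arccos 0.140 = 82.0°.
A waning Moon lies in 180°–360°, so θ = 360° − 82.0° = 278.0°.

278°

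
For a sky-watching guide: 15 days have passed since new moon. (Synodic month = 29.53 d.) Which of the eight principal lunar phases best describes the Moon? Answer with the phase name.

full moon

At 15/29.53 of the cycle, θ ≈ 183° — the full moon range.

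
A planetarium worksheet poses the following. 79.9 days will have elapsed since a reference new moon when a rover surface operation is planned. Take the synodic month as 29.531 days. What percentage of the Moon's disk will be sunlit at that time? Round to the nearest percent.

64%

79.9 d spans 2 complete synodic months (2 × 29.531 = 59.06 d) plus 20.84 d.
Phase angle: θ = 360°·(20.84 d)/(29.531 d) = 254.0°.
cos 254.0° = (-0.275), so f = (1 − (-0.275))/2 = 0.638, so 64%.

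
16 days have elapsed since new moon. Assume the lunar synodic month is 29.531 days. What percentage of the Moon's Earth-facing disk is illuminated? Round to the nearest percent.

The Moon has covered 16/29.531 of its cycle, so θ ≈ 360° × 16/29.531 = 195.0°.
Illuminated fraction = (1 − cos 195.0°)/2 = (1 − (-0.966))/2 ≈ 0.983, so 98%.

98%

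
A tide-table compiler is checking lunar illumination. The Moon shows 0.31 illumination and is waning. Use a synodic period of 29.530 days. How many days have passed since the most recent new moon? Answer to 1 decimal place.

24.0 days

From f = (1 − cos θ)/2: cos θ = 1 − 2×0.31 = 0.380; arccos → 67.7°.
A waning Moon lies in 180°–360°, so θ = 360° − 67.7° = 292.3°.
That fraction of the synodic month is 292.3/360 × 29.530 d ≈ 23.98 d.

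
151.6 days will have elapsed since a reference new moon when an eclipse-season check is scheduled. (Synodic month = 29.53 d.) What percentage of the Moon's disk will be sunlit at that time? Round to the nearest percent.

17%

Reduce mod P: 151.6 − 5×29.53 = 3.95 d into the current lunation.
Elongation θ = 360° × 3.95/29.53 ≈ 48.2°.
cos 48.2° = 0.667, so f = (1 − 0.667)/2 = 0.166, so 17%.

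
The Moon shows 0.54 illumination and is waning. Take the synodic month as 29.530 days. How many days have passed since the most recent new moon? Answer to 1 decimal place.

Invert f = (1 − cos θ)/2 to get cos θ = 1 − 2(0.54) = -0.080, hence θ₀ = arccos -0.080 = 94.6°.
A waning Moon lies in 180°–360°, so θ = 360° − 94.6° = 265.4°.
At 360°/29.530 d per day, 265.4° corresponds to 21.77 days.

21.8 days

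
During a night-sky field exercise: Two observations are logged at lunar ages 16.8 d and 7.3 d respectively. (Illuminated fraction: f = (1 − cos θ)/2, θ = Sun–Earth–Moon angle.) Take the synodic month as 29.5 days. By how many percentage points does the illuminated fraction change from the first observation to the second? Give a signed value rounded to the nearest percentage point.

θ₁ = 360° × 16.8/29.5 = 205.0°, f₁ = (1 − cos θ₁)/2 = 0.953.
θ₂ = 360° × 7.3/29.5 = 89.1°, f₂ = (1 − cos θ₂)/2 = 0.492.
Change = f₂ − f₁ = -0.461 → -46 percentage points.

-46 percentage points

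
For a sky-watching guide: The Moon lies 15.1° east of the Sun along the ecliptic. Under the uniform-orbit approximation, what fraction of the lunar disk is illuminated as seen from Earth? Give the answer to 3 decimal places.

f = (1 − cos 15.1°)/2 = (1 − 0.965)/2 ≈ 0.017.

0.017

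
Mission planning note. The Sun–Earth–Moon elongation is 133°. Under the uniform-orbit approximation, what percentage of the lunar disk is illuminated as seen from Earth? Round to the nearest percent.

84%

f = (1 − cos 133°)/2 = (1 − (-0.682))/2 ≈ 0.841, i.e. 84%.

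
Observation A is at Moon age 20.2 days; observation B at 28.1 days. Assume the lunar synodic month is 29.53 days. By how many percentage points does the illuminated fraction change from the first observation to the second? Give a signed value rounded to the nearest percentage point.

First observation: θ = 360°·20.2/29.53 = 246.3°, so f = 0.701.
Second observation: θ = 342.6°, f = 0.023.
Δf = 0.023 − 0.701 = -0.678, i.e. -68 pp.

-68 percentage points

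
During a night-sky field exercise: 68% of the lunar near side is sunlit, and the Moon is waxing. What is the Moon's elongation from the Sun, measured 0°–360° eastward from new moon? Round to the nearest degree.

cos θ = 1 − 2f = -0.360, giving a principal value of 111.1°.
Waxing ⇒ before full, so θ = 111.1°.

111°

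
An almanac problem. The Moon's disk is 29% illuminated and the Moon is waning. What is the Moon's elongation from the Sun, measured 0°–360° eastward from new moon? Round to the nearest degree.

From f = (1 − cos θ)/2: cos θ = 1 − 2×0.29 = 0.420; arccos → 65.2°.
A waning Moon lies in 180°–360°, so θ = 360° − 65.2° = 294.8°.

295°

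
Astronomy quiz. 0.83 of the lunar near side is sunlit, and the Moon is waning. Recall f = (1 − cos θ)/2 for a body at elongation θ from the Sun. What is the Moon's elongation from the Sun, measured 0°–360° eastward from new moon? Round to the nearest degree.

229°

cos θ = 1 − 2f = -0.660, giving a principal value of 131.3°.
Waning ⇒ past full, so θ = 360° − 131.3° = 228.7°.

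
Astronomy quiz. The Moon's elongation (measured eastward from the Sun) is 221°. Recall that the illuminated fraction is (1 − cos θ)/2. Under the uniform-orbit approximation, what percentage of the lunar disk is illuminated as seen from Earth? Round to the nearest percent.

Half-versine of 221°: (1 − (-0.755))/2 = 0.877, i.e. 88%.

88%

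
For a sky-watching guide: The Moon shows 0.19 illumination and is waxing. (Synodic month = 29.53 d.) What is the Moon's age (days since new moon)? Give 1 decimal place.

cos θ = 1 − 2f = 0.620, giving a principal value of 51.7°.
The Moon is waxing (0°–180°), so θ = 51.7° directly.
That fraction of the synodic month is 51.7/360 × 29.53 d ≈ 4.24 d.

4.2 days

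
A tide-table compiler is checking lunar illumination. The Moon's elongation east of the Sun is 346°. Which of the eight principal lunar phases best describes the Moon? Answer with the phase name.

new moon

346° lies in the new moon sector of the 8-phase cycle.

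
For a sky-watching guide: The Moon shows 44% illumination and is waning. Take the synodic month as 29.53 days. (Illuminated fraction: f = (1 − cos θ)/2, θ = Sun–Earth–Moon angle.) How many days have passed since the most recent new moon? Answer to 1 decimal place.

22.7 days

From f = (1 − cos θ)/2: cos θ = 1 − 2×0.44 = 0.120; arccos → 83.1°.
Waning ⇒ past full, so θ = 360° − 83.1° = 276.9°.
That fraction of the synodic month is 276.9/360 × 29.53 d ≈ 22.71 d.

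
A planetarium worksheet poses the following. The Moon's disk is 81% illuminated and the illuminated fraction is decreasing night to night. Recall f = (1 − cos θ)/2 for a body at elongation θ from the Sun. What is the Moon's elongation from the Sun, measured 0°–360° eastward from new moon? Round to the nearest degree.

232°

From f = (1 − cos θ)/2: cos θ = 1 − 2×0.81 = -0.620; arccos → 128.3°.
Waning ⇒ past full, so θ = 360° − 128.3° = 231.7°.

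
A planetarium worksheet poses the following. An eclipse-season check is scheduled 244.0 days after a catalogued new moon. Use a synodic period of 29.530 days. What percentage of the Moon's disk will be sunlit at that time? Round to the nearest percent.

54%

244.0 d spans 8 complete synodic months (8 × 29.530 = 236.24 d) plus 7.76 d.
Phase angle: θ = 360°·(7.76 d)/(29.530 d) = 94.6°.
cos 94.6° = (-0.080), so f = (1 − (-0.080))/2 = 0.540, so 54%.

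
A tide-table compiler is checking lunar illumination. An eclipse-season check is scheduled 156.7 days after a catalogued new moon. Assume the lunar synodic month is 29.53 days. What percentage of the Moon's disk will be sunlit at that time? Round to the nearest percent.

156.7 d spans 5 complete synodic months (5 × 29.53 = 147.65 d) plus 9.05 d.
Elongation θ = 360° × 9.05/29.53 ≈ 110.3°.
Illuminated fraction = (1 − cos 110.3°)/2 = (1 − (-0.347))/2 ≈ 0.674, so 67%.

67%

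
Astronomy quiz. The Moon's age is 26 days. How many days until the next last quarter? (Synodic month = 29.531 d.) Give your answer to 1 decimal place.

Last quarter occurs at elongation 270°, i.e. at age 29.531 × 270/360 = 22.148 d.
This lunation's last quarter (22.148 d) has passed, so add one period: 51.679 − 26 = 25.679 days.

25.7 days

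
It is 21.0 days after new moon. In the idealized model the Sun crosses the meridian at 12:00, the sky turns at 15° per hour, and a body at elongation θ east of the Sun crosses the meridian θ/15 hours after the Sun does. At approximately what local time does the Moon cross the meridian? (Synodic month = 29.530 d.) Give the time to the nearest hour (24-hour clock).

05:00

Elongation θ = 360° × 21.0/29.530 ≈ 256.0°.
Delay after the Sun = 256.0° / (15°/h) ≈ 17.07 h.
12:00 + 17.07 h ≈ 05:04 → 05:00 to the nearest hour.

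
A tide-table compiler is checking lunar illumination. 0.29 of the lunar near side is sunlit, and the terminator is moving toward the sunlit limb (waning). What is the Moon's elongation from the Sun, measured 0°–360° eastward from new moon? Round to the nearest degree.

295°

cos θ = 1 − 2f = 0.420, giving a principal value of 65.2°.
Waning ⇒ past full, so θ = 360° − 65.2° = 294.8°.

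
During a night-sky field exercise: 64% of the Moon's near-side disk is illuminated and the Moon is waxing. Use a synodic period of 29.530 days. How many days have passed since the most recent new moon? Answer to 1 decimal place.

Invert f = (1 − cos θ)/2 to get cos θ = 1 − 2(0.64) = -0.280, hence θ₀ = arccos -0.280 = 106.3°.
The Moon is waxing (0°–180°), so θ = 106.3° directly.
At 360°/29.530 d per day, 106.3° corresponds to 8.72 days.

8.7 days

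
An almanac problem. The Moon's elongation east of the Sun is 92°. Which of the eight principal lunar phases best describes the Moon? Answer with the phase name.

The first quarter sector spans roughly 68°–112°; 92° falls inside it.

first quarter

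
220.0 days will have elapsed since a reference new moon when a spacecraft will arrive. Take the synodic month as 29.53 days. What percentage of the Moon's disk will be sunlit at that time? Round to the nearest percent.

98%

220.0/29.53 = 7.450 lunations, so 7 complete cycles and 13.29 d into the next.
The Moon has covered 13.29/29.53 of its cycle, so θ ≈ 360° × 13.29/29.53 = 162.0°.
With cos θ = (-0.951), the lit fraction is (1 − (-0.951))/2 ≈ 0.976, so 98%.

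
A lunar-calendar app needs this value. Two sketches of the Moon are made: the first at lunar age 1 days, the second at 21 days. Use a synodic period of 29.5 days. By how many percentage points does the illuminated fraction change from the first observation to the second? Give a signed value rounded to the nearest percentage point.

+61 percentage points

First observation: θ = 360°·1/29.5 = 12.2°, so f = 0.011.
Second observation: θ = 256.3°, f = 0.619.
Δf = 0.619 − 0.011 = +0.607, i.e. +61 pp.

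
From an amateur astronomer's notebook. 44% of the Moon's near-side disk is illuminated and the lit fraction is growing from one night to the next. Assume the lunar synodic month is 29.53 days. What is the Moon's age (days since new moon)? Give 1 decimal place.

cos θ = 1 − 2f = 0.120, giving a principal value of 83.1°.
Waxing ⇒ before full, so θ = 83.1°.
Age = 29.53 × 83.1°/360° ≈ 6.82 days.

6.8 days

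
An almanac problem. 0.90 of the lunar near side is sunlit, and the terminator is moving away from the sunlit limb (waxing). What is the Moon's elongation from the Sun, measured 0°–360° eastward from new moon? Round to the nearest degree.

Invert f = (1 − cos θ)/2 to get cos θ = 1 − 2(0.90) = -0.800, hence θ₀ = arccos -0.800 = 143.1°.
Waxing ⇒ before full, so θ = 143.1°.

143°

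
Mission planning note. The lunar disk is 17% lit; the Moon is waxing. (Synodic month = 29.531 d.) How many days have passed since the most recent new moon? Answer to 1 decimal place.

4.0 days

cos θ = 1 − 2f = 0.660, giving a principal value of 48.7°.
Before full moon the principal value applies: θ = 48.7°.
At 360°/29.531 d per day, 48.7° corresponds to 3.99 days.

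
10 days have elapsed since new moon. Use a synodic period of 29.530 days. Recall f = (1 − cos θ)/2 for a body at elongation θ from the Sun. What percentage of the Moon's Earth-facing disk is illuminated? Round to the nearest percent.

Phase angle: θ = 360°·(10 d)/(29.530 d) = 121.9°.
cos 121.9° = (-0.529), so f = (1 − (-0.529))/2 = 0.764, so 76%.

76%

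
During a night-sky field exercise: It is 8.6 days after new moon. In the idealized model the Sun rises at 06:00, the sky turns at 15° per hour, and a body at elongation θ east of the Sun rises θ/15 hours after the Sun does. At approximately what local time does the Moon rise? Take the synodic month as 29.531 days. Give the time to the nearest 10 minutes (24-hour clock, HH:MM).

Elongation θ = 360° × 8.6/29.531 ≈ 104.8°.
Delay after the Sun = 104.8° / (15°/h) ≈ 6.99 h.
06:00 + 6.989 h ≈ 12:59 → 13:00 to the nearest ten minutes.

13:00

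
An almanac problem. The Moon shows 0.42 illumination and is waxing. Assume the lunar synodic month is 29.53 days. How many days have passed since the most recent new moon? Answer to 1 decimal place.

Invert f = (1 − cos θ)/2 to get cos θ = 1 − 2(0.42) = 0.160, hence θ₀ = arccos 0.160 = 80.8°.
The Moon is waxing (0°–180°), so θ = 80.8° directly.
Age = 29.53 × 80.8°/360° ≈ 6.63 days.

6.6 days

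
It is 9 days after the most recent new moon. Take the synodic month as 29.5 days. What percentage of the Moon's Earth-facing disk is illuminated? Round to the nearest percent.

67%

Phase angle: θ = 360°·(9 d)/(29.5 d) = 109.8°.
Illuminated fraction = (1 − cos 109.8°)/2 = (1 − (-0.339))/2 ≈ 0.670, so 67%.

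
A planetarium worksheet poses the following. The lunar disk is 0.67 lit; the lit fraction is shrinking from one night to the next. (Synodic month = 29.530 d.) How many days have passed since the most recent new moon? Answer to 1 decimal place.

20.5 days

From f = (1 − cos θ)/2: cos θ = 1 − 2×0.67 = -0.340; arccos → 109.9°.
Since the Moon is past full (waning), take the reflex angle: θ = 360° − 109.9° = 250.1°.
At 360°/29.530 d per day, 250.1° corresponds to 20.52 days.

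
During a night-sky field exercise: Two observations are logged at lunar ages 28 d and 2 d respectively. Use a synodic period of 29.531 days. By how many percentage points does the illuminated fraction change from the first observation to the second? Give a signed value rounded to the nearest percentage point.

First observation: θ = 360°·28/29.531 = 341.3°, so f = 0.026.
Second observation: θ = 24.4°, f = 0.045.
Δf = 0.045 − 0.026 = +0.018, i.e. +2 pp.

+2 percentage points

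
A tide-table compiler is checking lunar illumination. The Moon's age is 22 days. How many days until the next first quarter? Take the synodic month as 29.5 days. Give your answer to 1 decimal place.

First quarter is 0.25 of the way through the cycle: age 0.25 × 29.5 = 7.375 d.
Already past this cycle's first quarter; the next is at 7.375 + 29.5 = 36.875 d, so 36.875 − 22 = 14.875 days.

14.9 days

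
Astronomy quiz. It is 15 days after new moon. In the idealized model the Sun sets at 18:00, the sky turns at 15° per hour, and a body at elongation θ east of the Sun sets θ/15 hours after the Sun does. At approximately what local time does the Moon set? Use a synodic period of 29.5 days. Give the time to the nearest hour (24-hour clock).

The Moon has covered 15/29.5 of its cycle, so θ ≈ 360° × 15/29.5 = 183.1°.
The Moon trails the Sun by θ/15 = 183.1/15 ≈ 12.20 hours.
18:00 + 12.20 h ≈ 06:12 → 06:00 to the nearest hour.

06:00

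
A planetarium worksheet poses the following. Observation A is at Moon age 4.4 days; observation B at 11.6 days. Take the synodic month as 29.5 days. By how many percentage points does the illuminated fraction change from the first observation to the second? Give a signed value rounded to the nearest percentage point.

θ₁ = 360° × 4.4/29.5 = 53.7°, f₁ = (1 − cos θ₁)/2 = 0.204.
θ₂ = 360° × 11.6/29.5 = 141.6°, f₂ = (1 − cos θ₂)/2 = 0.892.
Change = f₂ − f₁ = +0.688 → +69 percentage points.

+69 percentage points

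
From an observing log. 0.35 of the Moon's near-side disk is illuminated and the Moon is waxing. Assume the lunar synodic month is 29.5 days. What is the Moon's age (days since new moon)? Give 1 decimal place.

5.9 days

cos θ = 1 − 2f = 0.300, giving a principal value of 72.5°.
Before full moon the principal value applies: θ = 72.5°.
That fraction of the synodic month is 72.5/360 × 29.5 d ≈ 5.94 d.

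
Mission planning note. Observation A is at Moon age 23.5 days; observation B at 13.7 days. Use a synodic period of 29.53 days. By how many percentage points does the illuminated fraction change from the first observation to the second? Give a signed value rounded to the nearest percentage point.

θ₁ = 360° × 23.5/29.53 = 286.5°, f₁ = (1 − cos θ₁)/2 = 0.358.
θ₂ = 360° × 13.7/29.53 = 167.0°, f₂ = (1 − cos θ₂)/2 = 0.987.
Change = f₂ − f₁ = +0.629 → +63 percentage points.

+63 pp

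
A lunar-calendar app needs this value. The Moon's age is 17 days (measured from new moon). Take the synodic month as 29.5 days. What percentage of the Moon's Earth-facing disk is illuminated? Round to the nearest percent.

The Moon has covered 17/29.5 of its cycle, so θ ≈ 360° × 17/29.5 = 207.5°.
Illuminated fraction = (1 − cos 207.5°)/2 = (1 − (-0.887))/2 ≈ 0.944, so 94%.

94%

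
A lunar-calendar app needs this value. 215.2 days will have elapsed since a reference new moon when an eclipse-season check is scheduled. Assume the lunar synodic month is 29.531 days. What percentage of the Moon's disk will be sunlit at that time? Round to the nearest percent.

215.2 d spans 7 complete synodic months (7 × 29.531 = 206.72 d) plus 8.48 d.
The Moon has covered 8.48/29.531 of its cycle, so θ ≈ 360° × 8.48/29.531 = 103.4°.
With cos θ = (-0.232), the lit fraction is (1 − (-0.232))/2 ≈ 0.616, so 62%.

62%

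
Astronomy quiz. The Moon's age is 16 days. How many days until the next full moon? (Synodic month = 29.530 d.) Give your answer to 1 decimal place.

28.3 days

Full moon is 0.5 of the way through the cycle: age 0.5 × 29.530 = 14.765 d.
This lunation's full moon (14.765 d) has passed, so add one period: 44.295 − 16 = 28.295 days.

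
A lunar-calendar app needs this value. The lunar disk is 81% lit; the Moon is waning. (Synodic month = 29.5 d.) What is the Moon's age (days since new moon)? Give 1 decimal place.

Invert f = (1 − cos θ)/2 to get cos θ = 1 − 2(0.81) = -0.620, hence θ₀ = arccos -0.620 = 128.3°.
A waning Moon lies in 180°–360°, so θ = 360° − 128.3° = 231.7°.
That fraction of the synodic month is 231.7/360 × 29.5 d ≈ 18.99 d.

19.0 days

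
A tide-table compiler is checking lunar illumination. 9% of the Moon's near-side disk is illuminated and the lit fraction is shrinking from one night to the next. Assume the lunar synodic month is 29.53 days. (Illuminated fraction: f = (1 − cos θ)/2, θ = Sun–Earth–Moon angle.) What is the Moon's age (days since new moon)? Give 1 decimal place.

26.7 days

cos θ = 1 − 2f = 0.820, giving a principal value of 34.9°.
Waning ⇒ past full, so θ = 360° − 34.9° = 325.1°.
Age = 29.53 × 325.1°/360° ≈ 26.67 days.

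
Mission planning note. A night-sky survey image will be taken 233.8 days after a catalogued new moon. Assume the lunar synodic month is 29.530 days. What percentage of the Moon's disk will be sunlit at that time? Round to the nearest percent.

233.8 d spans 7 complete synodic months (7 × 29.530 = 206.71 d) plus 27.09 d.
Phase angle: θ = 360°·(27.09 d)/(29.530 d) = 330.3°.
With cos θ = 0.868, the lit fraction is (1 − 0.868)/2 ≈ 0.066, so 7%.

7%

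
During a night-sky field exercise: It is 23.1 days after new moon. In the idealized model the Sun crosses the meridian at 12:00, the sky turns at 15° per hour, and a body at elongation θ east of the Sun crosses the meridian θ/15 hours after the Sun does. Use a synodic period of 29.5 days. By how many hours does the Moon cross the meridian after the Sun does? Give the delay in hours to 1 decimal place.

18.8 h

Phase angle: θ = 360°·(23.1 d)/(29.5 d) = 281.9°.
The Moon trails the Sun by θ/15 = 281.9/15 ≈ 18.79 hours.
So the Moon crosses the meridian 18.79 h after the Sun.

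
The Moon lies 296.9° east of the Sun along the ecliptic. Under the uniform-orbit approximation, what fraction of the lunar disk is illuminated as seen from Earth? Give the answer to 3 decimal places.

f = (1 − cos 296.9°)/2 = (1 − 0.452)/2 ≈ 0.274.

0.274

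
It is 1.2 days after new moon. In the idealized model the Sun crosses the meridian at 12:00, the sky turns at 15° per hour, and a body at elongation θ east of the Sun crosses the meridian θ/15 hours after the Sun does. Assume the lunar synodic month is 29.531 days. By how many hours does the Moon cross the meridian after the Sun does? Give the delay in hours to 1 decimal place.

Phase angle: θ = 360°·(1.2 d)/(29.531 d) = 14.6°.
The Moon trails the Sun by θ/15 = 14.6/15 ≈ 0.98 hours.
So the Moon crosses the meridian 0.98 h after the Sun.

1.0 h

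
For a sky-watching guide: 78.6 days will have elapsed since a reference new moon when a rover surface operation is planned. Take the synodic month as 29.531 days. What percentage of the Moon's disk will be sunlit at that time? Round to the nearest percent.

78.6/29.531 = 2.662 lunations, so 2 complete cycles and 19.54 d into the next.
Elongation θ = 360° × 19.54/29.531 ≈ 238.2°.
Illuminated fraction = (1 − cos 238.2°)/2 = (1 − (-0.527))/2 ≈ 0.764, so 76%.

76%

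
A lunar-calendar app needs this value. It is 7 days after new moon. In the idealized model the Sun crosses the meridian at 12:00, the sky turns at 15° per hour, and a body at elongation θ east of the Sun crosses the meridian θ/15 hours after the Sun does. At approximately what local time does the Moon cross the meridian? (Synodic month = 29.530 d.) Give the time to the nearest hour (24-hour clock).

18:00

Elongation θ = 360° × 7/29.530 ≈ 85.3°.
At 15° of sky rotation per hour, 85.3° corresponds to a 5.69 h lag.
12:00 + 5.69 h ≈ 17:41 → 18:00 to the nearest hour.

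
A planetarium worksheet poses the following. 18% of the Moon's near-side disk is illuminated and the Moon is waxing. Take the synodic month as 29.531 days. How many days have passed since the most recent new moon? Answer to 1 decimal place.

4.1 days

Invert f = (1 − cos θ)/2 to get cos θ = 1 − 2(0.18) = 0.640, hence θ₀ = arccos 0.640 = 50.2°.
Waxing ⇒ before full, so θ = 50.2°.
At 360°/29.531 d per day, 50.2° corresponds to 4.12 days.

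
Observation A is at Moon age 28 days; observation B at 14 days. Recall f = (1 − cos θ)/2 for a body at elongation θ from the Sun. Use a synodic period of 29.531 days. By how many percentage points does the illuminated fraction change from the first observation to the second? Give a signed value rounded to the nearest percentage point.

+97 pp

First observation: θ = 360°·28/29.531 = 341.3°, so f = 0.026.
Second observation: θ = 170.7°, f = 0.993.
Δf = 0.993 − 0.026 = +0.967, i.e. +97 pp.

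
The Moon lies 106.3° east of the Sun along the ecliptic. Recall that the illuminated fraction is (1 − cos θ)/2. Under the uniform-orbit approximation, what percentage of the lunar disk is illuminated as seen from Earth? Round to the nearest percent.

64%

Half-versine of 106.3°: (1 − (-0.281))/2 = 0.640, i.e. 64%.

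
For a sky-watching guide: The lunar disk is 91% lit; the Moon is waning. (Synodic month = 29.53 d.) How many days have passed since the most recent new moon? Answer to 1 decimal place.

17.6 days

cos θ = 1 − 2f = -0.820, giving a principal value of 145.1°.
A waning Moon lies in 180°–360°, so θ = 360° − 145.1° = 214.9°.
Age = 29.53 × 214.9°/360° ≈ 17.63 days.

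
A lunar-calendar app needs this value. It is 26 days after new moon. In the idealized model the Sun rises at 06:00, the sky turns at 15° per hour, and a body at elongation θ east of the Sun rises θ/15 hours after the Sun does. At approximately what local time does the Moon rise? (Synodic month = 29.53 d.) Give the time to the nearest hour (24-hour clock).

03:00

Elongation θ = 360° × 26/29.53 ≈ 317.0°.
Delay after the Sun = 317.0° / (15°/h) ≈ 21.13 h.
06:00 + 21.13 h ≈ 03:08 → 03:00 to the nearest hour.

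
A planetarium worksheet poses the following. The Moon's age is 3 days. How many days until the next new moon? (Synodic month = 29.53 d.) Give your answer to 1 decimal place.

26.5 days

One full lunation from the last new moon is 29.53 d; remaining = 29.53 − 3 = 26.530 d.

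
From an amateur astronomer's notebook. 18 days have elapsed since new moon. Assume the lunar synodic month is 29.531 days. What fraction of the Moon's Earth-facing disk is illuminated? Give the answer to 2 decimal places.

The Moon has covered 18/29.531 of its cycle, so θ ≈ 360° × 18/29.531 = 219.4°.
With cos θ = (-0.772), the lit fraction is (1 − (-0.772))/2 ≈ 0.886.

0.89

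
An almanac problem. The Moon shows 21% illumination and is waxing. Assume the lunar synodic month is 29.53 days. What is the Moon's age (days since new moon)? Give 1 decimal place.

4.5 days

From f = (1 − cos θ)/2: cos θ = 1 − 2×0.21 = 0.580; arccos → 54.5°.
Waxing ⇒ before full, so θ = 54.5°.
Age = 29.53 × 54.5°/360° ≈ 4.47 days.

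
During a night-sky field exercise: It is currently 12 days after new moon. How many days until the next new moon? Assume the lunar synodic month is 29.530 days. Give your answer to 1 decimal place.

The next new moon completes the synodic month: 29.530 − 12 = 17.530 days.

17.5 days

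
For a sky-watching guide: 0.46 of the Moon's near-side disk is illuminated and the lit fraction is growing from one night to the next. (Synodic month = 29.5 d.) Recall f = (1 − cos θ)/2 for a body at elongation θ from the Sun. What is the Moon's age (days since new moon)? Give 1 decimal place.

cos θ = 1 − 2f = 0.080, giving a principal value of 85.4°.
Waxing ⇒ before full, so θ = 85.4°.
That fraction of the synodic month is 85.4/360 × 29.5 d ≈ 7.00 d.

7.0 days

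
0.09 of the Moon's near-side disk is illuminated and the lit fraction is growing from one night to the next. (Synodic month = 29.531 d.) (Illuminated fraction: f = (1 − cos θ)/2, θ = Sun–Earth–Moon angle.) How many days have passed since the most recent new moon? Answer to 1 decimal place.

2.9 days

Invert f = (1 − cos θ)/2 to get cos θ = 1 − 2(0.09) = 0.820, hence θ₀ = arccos 0.820 = 34.9°.
Before full moon the principal value applies: θ = 34.9°.
At 360°/29.531 d per day, 34.9° corresponds to 2.86 days.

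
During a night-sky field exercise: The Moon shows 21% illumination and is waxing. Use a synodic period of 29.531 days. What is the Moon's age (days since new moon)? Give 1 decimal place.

4.5 days

Invert f = (1 − cos θ)/2 to get cos θ = 1 − 2(0.21) = 0.580, hence θ₀ = arccos 0.580 = 54.5°.
The Moon is waxing (0°–180°), so θ = 54.5° directly.
Age = 29.531 × 54.5°/360° ≈ 4.47 days.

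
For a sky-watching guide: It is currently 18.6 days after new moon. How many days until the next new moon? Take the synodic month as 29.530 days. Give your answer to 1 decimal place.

10.9 days

The next new moon completes the synodic month: 29.530 − 18.6 = 10.930 days.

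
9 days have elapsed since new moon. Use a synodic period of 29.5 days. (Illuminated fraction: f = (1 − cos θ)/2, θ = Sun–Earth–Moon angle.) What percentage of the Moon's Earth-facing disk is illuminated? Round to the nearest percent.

The Moon has covered 9/29.5 of its cycle, so θ ≈ 360° × 9/29.5 = 109.8°.
With cos θ = (-0.339), the lit fraction is (1 − (-0.339))/2 ≈ 0.670, so 67%.

67%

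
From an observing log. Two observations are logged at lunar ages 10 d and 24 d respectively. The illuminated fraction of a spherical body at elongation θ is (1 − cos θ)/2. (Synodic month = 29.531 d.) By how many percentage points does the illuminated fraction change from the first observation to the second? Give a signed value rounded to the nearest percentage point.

-46 percentage points

First observation: θ = 360°·10/29.531 = 121.9°, so f = 0.764.
Second observation: θ = 292.6°, f = 0.308.
Δf = 0.308 − 0.764 = -0.456, i.e. -46 pp.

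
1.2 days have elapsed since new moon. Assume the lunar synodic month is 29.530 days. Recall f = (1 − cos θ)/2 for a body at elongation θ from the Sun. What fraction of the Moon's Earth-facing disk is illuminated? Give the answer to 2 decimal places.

0.02

Elongation θ = 360° × 1.2/29.530 ≈ 14.6°.
Illuminated fraction = (1 − cos 14.6°)/2 = (1 − 0.968)/2 ≈ 0.016.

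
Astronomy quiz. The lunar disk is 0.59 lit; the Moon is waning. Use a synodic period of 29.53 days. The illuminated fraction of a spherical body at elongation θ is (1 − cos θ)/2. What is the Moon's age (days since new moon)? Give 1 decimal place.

Invert f = (1 − cos θ)/2 to get cos θ = 1 − 2(0.59) = -0.180, hence θ₀ = arccos -0.180 = 100.4°.
Waning ⇒ past full, so θ = 360° − 100.4° = 259.6°.
Age = 29.53 × 259.6°/360° ≈ 21.30 days.

21.3 days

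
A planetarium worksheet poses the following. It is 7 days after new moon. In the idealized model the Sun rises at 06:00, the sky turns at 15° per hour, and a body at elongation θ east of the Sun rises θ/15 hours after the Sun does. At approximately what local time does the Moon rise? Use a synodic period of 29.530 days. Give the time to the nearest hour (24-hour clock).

12:00

The Moon has covered 7/29.530 of its cycle, so θ ≈ 360° × 7/29.530 = 85.3°.
At 15° of sky rotation per hour, 85.3° corresponds to a 5.69 h lag.
06:00 + 5.69 h ≈ 11:41 → 12:00 to the nearest hour.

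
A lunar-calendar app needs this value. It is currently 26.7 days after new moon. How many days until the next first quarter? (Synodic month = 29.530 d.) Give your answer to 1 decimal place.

First quarter occurs at elongation 90°, i.e. at age 29.530 × 90/360 = 7.383 d.
Already past this cycle's first quarter; the next is at 7.383 + 29.530 = 36.913 d, so 36.913 − 26.7 = 10.213 days.

10.2 days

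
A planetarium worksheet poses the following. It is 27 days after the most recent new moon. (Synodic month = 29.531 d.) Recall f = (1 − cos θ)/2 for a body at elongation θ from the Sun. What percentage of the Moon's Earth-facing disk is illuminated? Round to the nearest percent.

7%

Phase angle: θ = 360°·(27 d)/(29.531 d) = 329.1°.
With cos θ = 0.858, the lit fraction is (1 − 0.858)/2 ≈ 0.071, so 7%.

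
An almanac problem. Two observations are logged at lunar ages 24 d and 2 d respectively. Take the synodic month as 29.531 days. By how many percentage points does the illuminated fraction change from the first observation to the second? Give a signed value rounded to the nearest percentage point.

-26 percentage points

First observation: θ = 360°·24/29.531 = 292.6°, so f = 0.308.
Second observation: θ = 24.4°, f = 0.045.
Δf = 0.045 − 0.308 = -0.263, i.e. -26 pp.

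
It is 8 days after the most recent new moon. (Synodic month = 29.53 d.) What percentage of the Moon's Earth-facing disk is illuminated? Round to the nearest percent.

Elongation θ = 360° × 8/29.53 ≈ 97.5°.
Illuminated fraction = (1 − cos 97.5°)/2 = (1 − (-0.131))/2 ≈ 0.566, so 57%.

57%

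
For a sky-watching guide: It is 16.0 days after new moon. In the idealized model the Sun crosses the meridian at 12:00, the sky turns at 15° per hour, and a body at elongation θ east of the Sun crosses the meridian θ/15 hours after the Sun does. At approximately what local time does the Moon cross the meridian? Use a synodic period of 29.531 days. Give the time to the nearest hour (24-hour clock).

Elongation θ = 360° × 16.0/29.531 ≈ 195.0°.
At 15° of sky rotation per hour, 195.0° corresponds to a 13.00 h lag.
12:00 + 13.00 h ≈ 01:00 → 01:00 to the nearest hour.

01:00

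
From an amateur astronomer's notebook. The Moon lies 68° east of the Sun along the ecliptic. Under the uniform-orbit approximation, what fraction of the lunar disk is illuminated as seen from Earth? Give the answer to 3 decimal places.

f = (1 − cos 68°)/2 = (1 − 0.375)/2 ≈ 0.313.

0.313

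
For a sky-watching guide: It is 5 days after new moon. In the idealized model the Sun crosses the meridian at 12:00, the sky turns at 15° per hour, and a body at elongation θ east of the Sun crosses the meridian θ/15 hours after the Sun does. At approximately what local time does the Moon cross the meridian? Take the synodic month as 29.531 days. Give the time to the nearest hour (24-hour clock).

Phase angle: θ = 360°·(5 d)/(29.531 d) = 61.0°.
At 15° of sky rotation per hour, 61.0° corresponds to a 4.06 h lag.
12:00 + 4.06 h ≈ 16:04 → 16:00 to the nearest hour.

16:00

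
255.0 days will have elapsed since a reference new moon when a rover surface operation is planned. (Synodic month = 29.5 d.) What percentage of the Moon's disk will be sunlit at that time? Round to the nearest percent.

Reduce mod P: 255.0 − 8×29.5 = 19.00 d into the current lunation.
Phase angle: θ = 360°·(19.00 d)/(29.5 d) = 231.9°.
With cos θ = (-0.618), the lit fraction is (1 − (-0.618))/2 ≈ 0.809, so 81%.

81%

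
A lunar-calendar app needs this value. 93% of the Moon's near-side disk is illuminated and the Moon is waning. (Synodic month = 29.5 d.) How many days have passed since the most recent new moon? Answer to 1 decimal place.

17.3 days

cos θ = 1 − 2f = -0.860, giving a principal value of 149.3°.
Waning ⇒ past full, so θ = 360° − 149.3° = 210.7°.
Age = 29.5 × 210.7°/360° ≈ 17.26 days.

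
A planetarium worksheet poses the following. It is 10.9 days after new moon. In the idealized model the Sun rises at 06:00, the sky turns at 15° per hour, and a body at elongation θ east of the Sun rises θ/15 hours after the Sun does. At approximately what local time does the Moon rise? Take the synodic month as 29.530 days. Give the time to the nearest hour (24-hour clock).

Elongation θ = 360° × 10.9/29.530 ≈ 132.9°.
Delay after the Sun = 132.9° / (15°/h) ≈ 8.86 h.
06:00 + 8.86 h ≈ 14:52 → 15:00 to the nearest hour.

15:00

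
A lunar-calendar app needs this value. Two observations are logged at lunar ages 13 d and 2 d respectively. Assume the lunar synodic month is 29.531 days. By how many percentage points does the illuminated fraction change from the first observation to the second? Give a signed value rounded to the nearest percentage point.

-92 pp

First observation: θ = 360°·13/29.531 = 158.5°, so f = 0.965.
Second observation: θ = 24.4°, f = 0.045.
Δf = 0.045 − 0.965 = -0.921, i.e. -92 pp.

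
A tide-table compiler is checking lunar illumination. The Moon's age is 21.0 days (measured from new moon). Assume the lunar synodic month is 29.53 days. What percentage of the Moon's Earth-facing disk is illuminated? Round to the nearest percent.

The Moon has covered 21.0/29.53 of its cycle, so θ ≈ 360° × 21.0/29.53 = 256.0°.
Illuminated fraction = (1 − cos 256.0°)/2 = (1 − (-0.242))/2 ≈ 0.621, so 62%.

62%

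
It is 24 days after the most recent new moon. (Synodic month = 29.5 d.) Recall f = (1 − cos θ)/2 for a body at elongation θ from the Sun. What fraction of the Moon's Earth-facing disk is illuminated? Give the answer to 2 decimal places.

The Moon has covered 24/29.5 of its cycle, so θ ≈ 360° × 24/29.5 = 292.9°.
cos 292.9° = 0.389, so f = (1 − 0.389)/2 = 0.306.

0.31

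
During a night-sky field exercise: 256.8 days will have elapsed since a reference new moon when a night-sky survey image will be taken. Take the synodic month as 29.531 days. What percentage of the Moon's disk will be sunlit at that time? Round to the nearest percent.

Reduce mod P: 256.8 − 8×29.531 = 20.55 d into the current lunation.
Elongation θ = 360° × 20.55/29.531 ≈ 250.5°.
Illuminated fraction = (1 − cos 250.5°)/2 = (1 − (-0.333))/2 ≈ 0.667, so 67%.

67%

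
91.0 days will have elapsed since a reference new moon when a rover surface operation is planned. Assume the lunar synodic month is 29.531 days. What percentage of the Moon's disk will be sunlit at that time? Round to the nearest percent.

6%

Reduce mod P: 91.0 − 3×29.531 = 2.41 d into the current lunation.
Elongation θ = 360° × 2.41/29.531 ≈ 29.3°.
cos 29.3° = 0.872, so f = (1 − 0.872)/2 = 0.064, so 6%.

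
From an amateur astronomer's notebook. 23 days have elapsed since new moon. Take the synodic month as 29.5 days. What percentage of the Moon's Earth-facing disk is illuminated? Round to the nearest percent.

Elongation θ = 360° × 23/29.5 ≈ 280.7°.
With cos θ = 0.185, the lit fraction is (1 − 0.185)/2 ≈ 0.407, so 41%.

41%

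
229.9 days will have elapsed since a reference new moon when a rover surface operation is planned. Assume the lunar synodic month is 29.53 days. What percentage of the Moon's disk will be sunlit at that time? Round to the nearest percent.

39%

Reduce mod P: 229.9 − 7×29.53 = 23.19 d into the current lunation.
Elongation θ = 360° × 23.19/29.53 ≈ 282.7°.
cos 282.7° = 0.220, so f = (1 − 0.220)/2 = 0.390, so 39%.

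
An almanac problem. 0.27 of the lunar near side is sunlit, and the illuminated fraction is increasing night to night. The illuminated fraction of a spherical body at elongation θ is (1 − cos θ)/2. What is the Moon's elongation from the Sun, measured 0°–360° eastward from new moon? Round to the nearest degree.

Invert f = (1 − cos θ)/2 to get cos θ = 1 − 2(0.27) = 0.460, hence θ₀ = arccos 0.460 = 62.6°.
Waxing ⇒ before full, so θ = 62.6°.

63°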